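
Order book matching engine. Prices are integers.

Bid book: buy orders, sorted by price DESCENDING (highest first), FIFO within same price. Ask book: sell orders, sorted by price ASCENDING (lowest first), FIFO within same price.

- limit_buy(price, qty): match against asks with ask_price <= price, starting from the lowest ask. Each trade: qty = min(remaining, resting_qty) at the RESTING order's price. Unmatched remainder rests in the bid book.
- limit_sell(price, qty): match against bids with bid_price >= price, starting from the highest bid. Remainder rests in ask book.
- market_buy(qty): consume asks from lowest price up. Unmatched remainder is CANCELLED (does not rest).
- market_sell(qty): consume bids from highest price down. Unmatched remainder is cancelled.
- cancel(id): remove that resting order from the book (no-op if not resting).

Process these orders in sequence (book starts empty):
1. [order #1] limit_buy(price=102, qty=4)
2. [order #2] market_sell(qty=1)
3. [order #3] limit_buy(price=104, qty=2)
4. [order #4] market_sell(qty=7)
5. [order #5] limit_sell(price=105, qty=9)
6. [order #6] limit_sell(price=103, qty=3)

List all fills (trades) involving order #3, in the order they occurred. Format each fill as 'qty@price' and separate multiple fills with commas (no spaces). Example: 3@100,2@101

Answer: 2@104

Derivation:
After op 1 [order #1] limit_buy(price=102, qty=4): fills=none; bids=[#1:4@102] asks=[-]
After op 2 [order #2] market_sell(qty=1): fills=#1x#2:1@102; bids=[#1:3@102] asks=[-]
After op 3 [order #3] limit_buy(price=104, qty=2): fills=none; bids=[#3:2@104 #1:3@102] asks=[-]
After op 4 [order #4] market_sell(qty=7): fills=#3x#4:2@104 #1x#4:3@102; bids=[-] asks=[-]
After op 5 [order #5] limit_sell(price=105, qty=9): fills=none; bids=[-] asks=[#5:9@105]
After op 6 [order #6] limit_sell(price=103, qty=3): fills=none; bids=[-] asks=[#6:3@103 #5:9@105]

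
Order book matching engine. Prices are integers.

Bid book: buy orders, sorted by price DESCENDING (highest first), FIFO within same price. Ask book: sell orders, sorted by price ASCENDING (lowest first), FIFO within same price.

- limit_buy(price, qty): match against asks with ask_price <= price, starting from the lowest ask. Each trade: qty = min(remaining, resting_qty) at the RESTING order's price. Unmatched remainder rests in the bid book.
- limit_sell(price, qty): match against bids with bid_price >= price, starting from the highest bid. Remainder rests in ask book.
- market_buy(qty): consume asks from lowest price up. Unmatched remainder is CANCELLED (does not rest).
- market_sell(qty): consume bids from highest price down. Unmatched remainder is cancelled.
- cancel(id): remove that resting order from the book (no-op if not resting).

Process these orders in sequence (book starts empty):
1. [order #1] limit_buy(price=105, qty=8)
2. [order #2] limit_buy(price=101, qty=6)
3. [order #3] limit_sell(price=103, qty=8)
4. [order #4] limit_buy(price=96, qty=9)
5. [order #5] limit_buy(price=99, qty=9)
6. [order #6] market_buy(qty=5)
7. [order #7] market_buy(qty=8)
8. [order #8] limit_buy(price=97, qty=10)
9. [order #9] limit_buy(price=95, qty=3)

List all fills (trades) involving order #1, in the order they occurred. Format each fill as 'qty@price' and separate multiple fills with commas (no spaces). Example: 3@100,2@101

Answer: 8@105

Derivation:
After op 1 [order #1] limit_buy(price=105, qty=8): fills=none; bids=[#1:8@105] asks=[-]
After op 2 [order #2] limit_buy(price=101, qty=6): fills=none; bids=[#1:8@105 #2:6@101] asks=[-]
After op 3 [order #3] limit_sell(price=103, qty=8): fills=#1x#3:8@105; bids=[#2:6@101] asks=[-]
After op 4 [order #4] limit_buy(price=96, qty=9): fills=none; bids=[#2:6@101 #4:9@96] asks=[-]
After op 5 [order #5] limit_buy(price=99, qty=9): fills=none; bids=[#2:6@101 #5:9@99 #4:9@96] asks=[-]
After op 6 [order #6] market_buy(qty=5): fills=none; bids=[#2:6@101 #5:9@99 #4:9@96] asks=[-]
After op 7 [order #7] market_buy(qty=8): fills=none; bids=[#2:6@101 #5:9@99 #4:9@96] asks=[-]
After op 8 [order #8] limit_buy(price=97, qty=10): fills=none; bids=[#2:6@101 #5:9@99 #8:10@97 #4:9@96] asks=[-]
After op 9 [order #9] limit_buy(price=95, qty=3): fills=none; bids=[#2:6@101 #5:9@99 #8:10@97 #4:9@96 #9:3@95] asks=[-]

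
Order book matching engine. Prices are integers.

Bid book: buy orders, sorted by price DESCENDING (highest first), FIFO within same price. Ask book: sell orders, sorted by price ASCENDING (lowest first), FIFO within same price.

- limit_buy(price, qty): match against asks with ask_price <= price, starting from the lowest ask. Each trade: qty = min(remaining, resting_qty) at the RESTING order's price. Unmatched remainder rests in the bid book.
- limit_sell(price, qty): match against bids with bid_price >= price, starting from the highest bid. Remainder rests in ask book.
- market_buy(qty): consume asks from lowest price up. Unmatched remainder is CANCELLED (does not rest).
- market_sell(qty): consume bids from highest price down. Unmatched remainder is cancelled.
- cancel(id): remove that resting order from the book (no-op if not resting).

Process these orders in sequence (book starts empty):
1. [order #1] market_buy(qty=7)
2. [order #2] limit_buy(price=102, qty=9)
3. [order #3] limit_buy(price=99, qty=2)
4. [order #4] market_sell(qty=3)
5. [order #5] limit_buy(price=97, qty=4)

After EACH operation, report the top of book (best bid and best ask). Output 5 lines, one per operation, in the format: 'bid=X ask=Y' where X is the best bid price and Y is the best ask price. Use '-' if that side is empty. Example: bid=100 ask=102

After op 1 [order #1] market_buy(qty=7): fills=none; bids=[-] asks=[-]
After op 2 [order #2] limit_buy(price=102, qty=9): fills=none; bids=[#2:9@102] asks=[-]
After op 3 [order #3] limit_buy(price=99, qty=2): fills=none; bids=[#2:9@102 #3:2@99] asks=[-]
After op 4 [order #4] market_sell(qty=3): fills=#2x#4:3@102; bids=[#2:6@102 #3:2@99] asks=[-]
After op 5 [order #5] limit_buy(price=97, qty=4): fills=none; bids=[#2:6@102 #3:2@99 #5:4@97] asks=[-]

Answer: bid=- ask=-
bid=102 ask=-
bid=102 ask=-
bid=102 ask=-
bid=102 ask=-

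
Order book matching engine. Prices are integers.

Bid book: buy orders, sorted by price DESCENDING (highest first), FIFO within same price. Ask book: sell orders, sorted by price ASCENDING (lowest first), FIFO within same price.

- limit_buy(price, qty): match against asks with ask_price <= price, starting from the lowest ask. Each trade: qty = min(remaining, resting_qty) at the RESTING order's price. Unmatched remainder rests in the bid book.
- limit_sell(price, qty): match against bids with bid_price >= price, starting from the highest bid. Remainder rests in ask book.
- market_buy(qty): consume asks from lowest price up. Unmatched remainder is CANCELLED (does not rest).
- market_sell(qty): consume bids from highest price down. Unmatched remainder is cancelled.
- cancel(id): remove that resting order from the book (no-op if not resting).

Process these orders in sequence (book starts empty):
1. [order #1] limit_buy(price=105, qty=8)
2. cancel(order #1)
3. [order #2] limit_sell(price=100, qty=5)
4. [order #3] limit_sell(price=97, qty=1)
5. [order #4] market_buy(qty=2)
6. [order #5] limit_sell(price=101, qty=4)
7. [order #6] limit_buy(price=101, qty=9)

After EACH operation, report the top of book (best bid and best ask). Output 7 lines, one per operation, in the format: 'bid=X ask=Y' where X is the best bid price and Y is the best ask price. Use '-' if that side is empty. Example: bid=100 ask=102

Answer: bid=105 ask=-
bid=- ask=-
bid=- ask=100
bid=- ask=97
bid=- ask=100
bid=- ask=100
bid=101 ask=-

Derivation:
After op 1 [order #1] limit_buy(price=105, qty=8): fills=none; bids=[#1:8@105] asks=[-]
After op 2 cancel(order #1): fills=none; bids=[-] asks=[-]
After op 3 [order #2] limit_sell(price=100, qty=5): fills=none; bids=[-] asks=[#2:5@100]
After op 4 [order #3] limit_sell(price=97, qty=1): fills=none; bids=[-] asks=[#3:1@97 #2:5@100]
After op 5 [order #4] market_buy(qty=2): fills=#4x#3:1@97 #4x#2:1@100; bids=[-] asks=[#2:4@100]
After op 6 [order #5] limit_sell(price=101, qty=4): fills=none; bids=[-] asks=[#2:4@100 #5:4@101]
After op 7 [order #6] limit_buy(price=101, qty=9): fills=#6x#2:4@100 #6x#5:4@101; bids=[#6:1@101] asks=[-]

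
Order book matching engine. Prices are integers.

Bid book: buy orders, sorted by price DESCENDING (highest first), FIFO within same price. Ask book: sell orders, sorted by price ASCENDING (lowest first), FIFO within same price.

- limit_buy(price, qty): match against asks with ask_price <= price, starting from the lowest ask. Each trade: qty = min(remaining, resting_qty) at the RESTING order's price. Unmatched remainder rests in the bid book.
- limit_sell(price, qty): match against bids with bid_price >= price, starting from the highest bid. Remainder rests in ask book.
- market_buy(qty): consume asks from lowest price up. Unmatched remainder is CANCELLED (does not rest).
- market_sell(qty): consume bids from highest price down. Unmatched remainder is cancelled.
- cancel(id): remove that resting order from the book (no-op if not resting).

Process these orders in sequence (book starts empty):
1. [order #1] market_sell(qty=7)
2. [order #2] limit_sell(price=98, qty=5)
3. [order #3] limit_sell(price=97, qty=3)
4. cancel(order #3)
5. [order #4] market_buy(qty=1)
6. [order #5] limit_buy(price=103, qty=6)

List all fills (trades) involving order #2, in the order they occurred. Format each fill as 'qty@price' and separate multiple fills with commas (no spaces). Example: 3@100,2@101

After op 1 [order #1] market_sell(qty=7): fills=none; bids=[-] asks=[-]
After op 2 [order #2] limit_sell(price=98, qty=5): fills=none; bids=[-] asks=[#2:5@98]
After op 3 [order #3] limit_sell(price=97, qty=3): fills=none; bids=[-] asks=[#3:3@97 #2:5@98]
After op 4 cancel(order #3): fills=none; bids=[-] asks=[#2:5@98]
After op 5 [order #4] market_buy(qty=1): fills=#4x#2:1@98; bids=[-] asks=[#2:4@98]
After op 6 [order #5] limit_buy(price=103, qty=6): fills=#5x#2:4@98; bids=[#5:2@103] asks=[-]

Answer: 1@98,4@98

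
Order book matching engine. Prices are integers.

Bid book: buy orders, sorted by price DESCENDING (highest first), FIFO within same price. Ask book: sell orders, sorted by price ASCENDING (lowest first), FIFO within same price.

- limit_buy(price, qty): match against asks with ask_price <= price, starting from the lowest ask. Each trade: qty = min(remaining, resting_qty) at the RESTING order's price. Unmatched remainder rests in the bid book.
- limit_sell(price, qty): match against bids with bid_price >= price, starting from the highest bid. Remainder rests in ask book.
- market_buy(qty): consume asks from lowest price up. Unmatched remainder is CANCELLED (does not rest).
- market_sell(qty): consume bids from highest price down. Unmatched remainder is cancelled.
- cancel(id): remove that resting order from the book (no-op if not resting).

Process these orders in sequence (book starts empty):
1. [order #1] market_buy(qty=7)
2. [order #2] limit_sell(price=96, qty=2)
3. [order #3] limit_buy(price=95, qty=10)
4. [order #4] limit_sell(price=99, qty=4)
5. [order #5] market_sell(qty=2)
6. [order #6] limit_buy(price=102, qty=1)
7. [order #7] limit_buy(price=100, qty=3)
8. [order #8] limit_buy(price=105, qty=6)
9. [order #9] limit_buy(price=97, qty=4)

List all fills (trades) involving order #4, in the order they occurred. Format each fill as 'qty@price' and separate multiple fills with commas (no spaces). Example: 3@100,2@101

After op 1 [order #1] market_buy(qty=7): fills=none; bids=[-] asks=[-]
After op 2 [order #2] limit_sell(price=96, qty=2): fills=none; bids=[-] asks=[#2:2@96]
After op 3 [order #3] limit_buy(price=95, qty=10): fills=none; bids=[#3:10@95] asks=[#2:2@96]
After op 4 [order #4] limit_sell(price=99, qty=4): fills=none; bids=[#3:10@95] asks=[#2:2@96 #4:4@99]
After op 5 [order #5] market_sell(qty=2): fills=#3x#5:2@95; bids=[#3:8@95] asks=[#2:2@96 #4:4@99]
After op 6 [order #6] limit_buy(price=102, qty=1): fills=#6x#2:1@96; bids=[#3:8@95] asks=[#2:1@96 #4:4@99]
After op 7 [order #7] limit_buy(price=100, qty=3): fills=#7x#2:1@96 #7x#4:2@99; bids=[#3:8@95] asks=[#4:2@99]
After op 8 [order #8] limit_buy(price=105, qty=6): fills=#8x#4:2@99; bids=[#8:4@105 #3:8@95] asks=[-]
After op 9 [order #9] limit_buy(price=97, qty=4): fills=none; bids=[#8:4@105 #9:4@97 #3:8@95] asks=[-]

Answer: 2@99,2@99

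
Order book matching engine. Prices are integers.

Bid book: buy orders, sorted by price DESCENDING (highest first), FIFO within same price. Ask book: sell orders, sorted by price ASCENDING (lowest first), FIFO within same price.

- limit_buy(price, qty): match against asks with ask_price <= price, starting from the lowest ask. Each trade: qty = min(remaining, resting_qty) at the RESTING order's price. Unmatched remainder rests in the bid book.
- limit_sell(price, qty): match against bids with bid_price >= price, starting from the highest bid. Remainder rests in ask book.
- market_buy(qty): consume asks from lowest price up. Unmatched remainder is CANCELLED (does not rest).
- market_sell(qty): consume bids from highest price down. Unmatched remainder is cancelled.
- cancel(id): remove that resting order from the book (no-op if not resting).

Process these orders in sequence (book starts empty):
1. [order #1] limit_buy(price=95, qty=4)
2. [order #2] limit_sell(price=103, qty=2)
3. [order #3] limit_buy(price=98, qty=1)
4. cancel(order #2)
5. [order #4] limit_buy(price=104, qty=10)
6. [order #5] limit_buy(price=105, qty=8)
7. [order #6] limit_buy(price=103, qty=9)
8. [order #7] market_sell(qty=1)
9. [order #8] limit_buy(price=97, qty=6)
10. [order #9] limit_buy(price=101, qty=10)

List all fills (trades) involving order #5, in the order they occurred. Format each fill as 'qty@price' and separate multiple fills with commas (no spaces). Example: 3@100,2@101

After op 1 [order #1] limit_buy(price=95, qty=4): fills=none; bids=[#1:4@95] asks=[-]
After op 2 [order #2] limit_sell(price=103, qty=2): fills=none; bids=[#1:4@95] asks=[#2:2@103]
After op 3 [order #3] limit_buy(price=98, qty=1): fills=none; bids=[#3:1@98 #1:4@95] asks=[#2:2@103]
After op 4 cancel(order #2): fills=none; bids=[#3:1@98 #1:4@95] asks=[-]
After op 5 [order #4] limit_buy(price=104, qty=10): fills=none; bids=[#4:10@104 #3:1@98 #1:4@95] asks=[-]
After op 6 [order #5] limit_buy(price=105, qty=8): fills=none; bids=[#5:8@105 #4:10@104 #3:1@98 #1:4@95] asks=[-]
After op 7 [order #6] limit_buy(price=103, qty=9): fills=none; bids=[#5:8@105 #4:10@104 #6:9@103 #3:1@98 #1:4@95] asks=[-]
After op 8 [order #7] market_sell(qty=1): fills=#5x#7:1@105; bids=[#5:7@105 #4:10@104 #6:9@103 #3:1@98 #1:4@95] asks=[-]
After op 9 [order #8] limit_buy(price=97, qty=6): fills=none; bids=[#5:7@105 #4:10@104 #6:9@103 #3:1@98 #8:6@97 #1:4@95] asks=[-]
After op 10 [order #9] limit_buy(price=101, qty=10): fills=none; bids=[#5:7@105 #4:10@104 #6:9@103 #9:10@101 #3:1@98 #8:6@97 #1:4@95] asks=[-]

Answer: 1@105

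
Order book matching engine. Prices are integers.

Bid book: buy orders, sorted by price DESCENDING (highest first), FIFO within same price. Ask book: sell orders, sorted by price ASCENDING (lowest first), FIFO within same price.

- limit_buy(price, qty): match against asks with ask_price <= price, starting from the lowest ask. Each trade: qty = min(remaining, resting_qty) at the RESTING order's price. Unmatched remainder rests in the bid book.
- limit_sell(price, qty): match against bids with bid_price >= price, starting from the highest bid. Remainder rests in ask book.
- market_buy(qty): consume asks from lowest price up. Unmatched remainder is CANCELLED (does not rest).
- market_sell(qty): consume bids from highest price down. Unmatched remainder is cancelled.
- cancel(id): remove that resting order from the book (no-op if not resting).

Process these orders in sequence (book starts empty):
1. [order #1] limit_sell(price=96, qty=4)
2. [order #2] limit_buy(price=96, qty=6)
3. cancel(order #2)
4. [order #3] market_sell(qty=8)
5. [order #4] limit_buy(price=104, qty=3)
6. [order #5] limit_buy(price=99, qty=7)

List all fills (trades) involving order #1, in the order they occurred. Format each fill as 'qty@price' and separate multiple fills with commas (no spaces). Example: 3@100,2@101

Answer: 4@96

Derivation:
After op 1 [order #1] limit_sell(price=96, qty=4): fills=none; bids=[-] asks=[#1:4@96]
After op 2 [order #2] limit_buy(price=96, qty=6): fills=#2x#1:4@96; bids=[#2:2@96] asks=[-]
After op 3 cancel(order #2): fills=none; bids=[-] asks=[-]
After op 4 [order #3] market_sell(qty=8): fills=none; bids=[-] asks=[-]
After op 5 [order #4] limit_buy(price=104, qty=3): fills=none; bids=[#4:3@104] asks=[-]
After op 6 [order #5] limit_buy(price=99, qty=7): fills=none; bids=[#4:3@104 #5:7@99] asks=[-]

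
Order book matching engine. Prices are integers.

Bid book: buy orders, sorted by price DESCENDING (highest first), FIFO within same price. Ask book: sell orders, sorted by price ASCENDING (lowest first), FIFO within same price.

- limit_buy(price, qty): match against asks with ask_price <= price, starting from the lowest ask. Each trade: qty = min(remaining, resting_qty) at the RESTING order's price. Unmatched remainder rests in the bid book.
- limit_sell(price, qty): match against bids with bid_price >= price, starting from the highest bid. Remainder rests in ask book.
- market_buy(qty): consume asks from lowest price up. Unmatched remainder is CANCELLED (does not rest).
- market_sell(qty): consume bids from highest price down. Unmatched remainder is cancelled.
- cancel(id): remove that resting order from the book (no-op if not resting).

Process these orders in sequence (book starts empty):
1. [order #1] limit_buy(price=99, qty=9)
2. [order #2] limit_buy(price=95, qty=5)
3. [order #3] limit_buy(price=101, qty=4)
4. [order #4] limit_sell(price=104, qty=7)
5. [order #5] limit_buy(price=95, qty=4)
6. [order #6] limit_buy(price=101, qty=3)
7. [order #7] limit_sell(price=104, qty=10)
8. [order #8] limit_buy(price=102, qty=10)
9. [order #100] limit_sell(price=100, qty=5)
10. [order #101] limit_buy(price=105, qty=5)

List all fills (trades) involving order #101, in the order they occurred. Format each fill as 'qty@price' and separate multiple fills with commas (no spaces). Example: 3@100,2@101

Answer: 5@104

Derivation:
After op 1 [order #1] limit_buy(price=99, qty=9): fills=none; bids=[#1:9@99] asks=[-]
After op 2 [order #2] limit_buy(price=95, qty=5): fills=none; bids=[#1:9@99 #2:5@95] asks=[-]
After op 3 [order #3] limit_buy(price=101, qty=4): fills=none; bids=[#3:4@101 #1:9@99 #2:5@95] asks=[-]
After op 4 [order #4] limit_sell(price=104, qty=7): fills=none; bids=[#3:4@101 #1:9@99 #2:5@95] asks=[#4:7@104]
After op 5 [order #5] limit_buy(price=95, qty=4): fills=none; bids=[#3:4@101 #1:9@99 #2:5@95 #5:4@95] asks=[#4:7@104]
After op 6 [order #6] limit_buy(price=101, qty=3): fills=none; bids=[#3:4@101 #6:3@101 #1:9@99 #2:5@95 #5:4@95] asks=[#4:7@104]
After op 7 [order #7] limit_sell(price=104, qty=10): fills=none; bids=[#3:4@101 #6:3@101 #1:9@99 #2:5@95 #5:4@95] asks=[#4:7@104 #7:10@104]
After op 8 [order #8] limit_buy(price=102, qty=10): fills=none; bids=[#8:10@102 #3:4@101 #6:3@101 #1:9@99 #2:5@95 #5:4@95] asks=[#4:7@104 #7:10@104]
After op 9 [order #100] limit_sell(price=100, qty=5): fills=#8x#100:5@102; bids=[#8:5@102 #3:4@101 #6:3@101 #1:9@99 #2:5@95 #5:4@95] asks=[#4:7@104 #7:10@104]
After op 10 [order #101] limit_buy(price=105, qty=5): fills=#101x#4:5@104; bids=[#8:5@102 #3:4@101 #6:3@101 #1:9@99 #2:5@95 #5:4@95] asks=[#4:2@104 #7:10@104]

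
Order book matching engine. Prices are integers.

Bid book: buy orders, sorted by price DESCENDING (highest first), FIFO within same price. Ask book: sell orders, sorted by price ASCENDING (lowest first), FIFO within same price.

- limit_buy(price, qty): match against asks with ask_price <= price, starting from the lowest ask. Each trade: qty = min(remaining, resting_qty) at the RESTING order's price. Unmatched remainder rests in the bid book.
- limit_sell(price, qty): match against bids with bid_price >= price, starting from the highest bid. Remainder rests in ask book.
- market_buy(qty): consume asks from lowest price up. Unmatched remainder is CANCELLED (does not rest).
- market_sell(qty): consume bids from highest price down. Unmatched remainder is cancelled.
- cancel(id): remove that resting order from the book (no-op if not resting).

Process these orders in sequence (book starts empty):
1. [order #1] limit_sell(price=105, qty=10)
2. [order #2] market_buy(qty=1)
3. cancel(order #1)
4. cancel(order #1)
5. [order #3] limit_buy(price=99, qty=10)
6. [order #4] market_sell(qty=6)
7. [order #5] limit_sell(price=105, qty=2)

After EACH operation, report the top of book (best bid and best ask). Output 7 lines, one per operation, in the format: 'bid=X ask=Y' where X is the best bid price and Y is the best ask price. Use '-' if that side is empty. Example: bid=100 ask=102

Answer: bid=- ask=105
bid=- ask=105
bid=- ask=-
bid=- ask=-
bid=99 ask=-
bid=99 ask=-
bid=99 ask=105

Derivation:
After op 1 [order #1] limit_sell(price=105, qty=10): fills=none; bids=[-] asks=[#1:10@105]
After op 2 [order #2] market_buy(qty=1): fills=#2x#1:1@105; bids=[-] asks=[#1:9@105]
After op 3 cancel(order #1): fills=none; bids=[-] asks=[-]
After op 4 cancel(order #1): fills=none; bids=[-] asks=[-]
After op 5 [order #3] limit_buy(price=99, qty=10): fills=none; bids=[#3:10@99] asks=[-]
After op 6 [order #4] market_sell(qty=6): fills=#3x#4:6@99; bids=[#3:4@99] asks=[-]
After op 7 [order #5] limit_sell(price=105, qty=2): fills=none; bids=[#3:4@99] asks=[#5:2@105]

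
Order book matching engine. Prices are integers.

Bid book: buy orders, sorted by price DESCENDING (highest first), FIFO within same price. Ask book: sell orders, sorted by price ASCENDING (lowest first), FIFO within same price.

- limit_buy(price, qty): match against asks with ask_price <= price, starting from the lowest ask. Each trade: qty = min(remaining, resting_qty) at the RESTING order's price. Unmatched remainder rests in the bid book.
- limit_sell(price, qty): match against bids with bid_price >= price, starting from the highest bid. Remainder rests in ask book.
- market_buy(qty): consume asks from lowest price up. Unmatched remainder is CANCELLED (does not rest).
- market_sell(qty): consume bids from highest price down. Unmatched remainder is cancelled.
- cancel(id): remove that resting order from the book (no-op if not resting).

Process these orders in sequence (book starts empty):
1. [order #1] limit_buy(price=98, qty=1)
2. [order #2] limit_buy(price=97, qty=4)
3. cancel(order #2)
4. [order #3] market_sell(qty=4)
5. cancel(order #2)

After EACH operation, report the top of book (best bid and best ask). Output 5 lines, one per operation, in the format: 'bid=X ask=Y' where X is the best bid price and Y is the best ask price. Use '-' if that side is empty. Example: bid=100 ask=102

After op 1 [order #1] limit_buy(price=98, qty=1): fills=none; bids=[#1:1@98] asks=[-]
After op 2 [order #2] limit_buy(price=97, qty=4): fills=none; bids=[#1:1@98 #2:4@97] asks=[-]
After op 3 cancel(order #2): fills=none; bids=[#1:1@98] asks=[-]
After op 4 [order #3] market_sell(qty=4): fills=#1x#3:1@98; bids=[-] asks=[-]
After op 5 cancel(order #2): fills=none; bids=[-] asks=[-]

Answer: bid=98 ask=-
bid=98 ask=-
bid=98 ask=-
bid=- ask=-
bid=- ask=-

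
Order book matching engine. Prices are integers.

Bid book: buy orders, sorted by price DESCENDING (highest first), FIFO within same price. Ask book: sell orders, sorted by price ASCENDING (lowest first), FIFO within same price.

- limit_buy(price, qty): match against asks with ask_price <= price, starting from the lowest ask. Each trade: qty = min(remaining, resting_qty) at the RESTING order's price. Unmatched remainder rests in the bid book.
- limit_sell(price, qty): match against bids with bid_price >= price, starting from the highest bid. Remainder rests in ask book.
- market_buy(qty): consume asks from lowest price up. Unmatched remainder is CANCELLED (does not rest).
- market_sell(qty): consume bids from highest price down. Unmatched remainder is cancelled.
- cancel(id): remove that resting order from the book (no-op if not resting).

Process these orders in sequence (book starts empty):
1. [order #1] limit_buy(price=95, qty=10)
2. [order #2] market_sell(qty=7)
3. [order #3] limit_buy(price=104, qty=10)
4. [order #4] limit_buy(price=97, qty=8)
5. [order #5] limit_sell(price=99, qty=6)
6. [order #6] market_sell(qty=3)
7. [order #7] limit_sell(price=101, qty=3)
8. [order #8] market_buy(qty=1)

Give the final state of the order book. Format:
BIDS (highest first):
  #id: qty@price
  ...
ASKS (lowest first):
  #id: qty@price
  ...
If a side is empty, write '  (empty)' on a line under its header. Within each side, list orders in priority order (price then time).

After op 1 [order #1] limit_buy(price=95, qty=10): fills=none; bids=[#1:10@95] asks=[-]
After op 2 [order #2] market_sell(qty=7): fills=#1x#2:7@95; bids=[#1:3@95] asks=[-]
After op 3 [order #3] limit_buy(price=104, qty=10): fills=none; bids=[#3:10@104 #1:3@95] asks=[-]
After op 4 [order #4] limit_buy(price=97, qty=8): fills=none; bids=[#3:10@104 #4:8@97 #1:3@95] asks=[-]
After op 5 [order #5] limit_sell(price=99, qty=6): fills=#3x#5:6@104; bids=[#3:4@104 #4:8@97 #1:3@95] asks=[-]
After op 6 [order #6] market_sell(qty=3): fills=#3x#6:3@104; bids=[#3:1@104 #4:8@97 #1:3@95] asks=[-]
After op 7 [order #7] limit_sell(price=101, qty=3): fills=#3x#7:1@104; bids=[#4:8@97 #1:3@95] asks=[#7:2@101]
After op 8 [order #8] market_buy(qty=1): fills=#8x#7:1@101; bids=[#4:8@97 #1:3@95] asks=[#7:1@101]

Answer: BIDS (highest first):
  #4: 8@97
  #1: 3@95
ASKS (lowest first):
  #7: 1@101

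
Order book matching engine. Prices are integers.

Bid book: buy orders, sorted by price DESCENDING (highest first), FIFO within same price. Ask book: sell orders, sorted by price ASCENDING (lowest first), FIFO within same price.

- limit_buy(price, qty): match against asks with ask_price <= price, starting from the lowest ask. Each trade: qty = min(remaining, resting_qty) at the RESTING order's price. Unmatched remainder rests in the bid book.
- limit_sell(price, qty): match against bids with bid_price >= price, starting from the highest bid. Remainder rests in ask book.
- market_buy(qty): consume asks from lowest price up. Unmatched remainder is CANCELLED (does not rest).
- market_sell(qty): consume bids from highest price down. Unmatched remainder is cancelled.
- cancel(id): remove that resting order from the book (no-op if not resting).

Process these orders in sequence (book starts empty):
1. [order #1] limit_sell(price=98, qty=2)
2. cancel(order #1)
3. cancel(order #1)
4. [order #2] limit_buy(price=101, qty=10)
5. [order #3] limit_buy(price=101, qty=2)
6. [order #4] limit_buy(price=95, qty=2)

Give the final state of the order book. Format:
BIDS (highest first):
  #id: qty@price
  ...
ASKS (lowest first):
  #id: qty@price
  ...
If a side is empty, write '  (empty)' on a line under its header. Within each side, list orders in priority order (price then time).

After op 1 [order #1] limit_sell(price=98, qty=2): fills=none; bids=[-] asks=[#1:2@98]
After op 2 cancel(order #1): fills=none; bids=[-] asks=[-]
After op 3 cancel(order #1): fills=none; bids=[-] asks=[-]
After op 4 [order #2] limit_buy(price=101, qty=10): fills=none; bids=[#2:10@101] asks=[-]
After op 5 [order #3] limit_buy(price=101, qty=2): fills=none; bids=[#2:10@101 #3:2@101] asks=[-]
After op 6 [order #4] limit_buy(price=95, qty=2): fills=none; bids=[#2:10@101 #3:2@101 #4:2@95] asks=[-]

Answer: BIDS (highest first):
  #2: 10@101
  #3: 2@101
  #4: 2@95
ASKS (lowest first):
  (empty)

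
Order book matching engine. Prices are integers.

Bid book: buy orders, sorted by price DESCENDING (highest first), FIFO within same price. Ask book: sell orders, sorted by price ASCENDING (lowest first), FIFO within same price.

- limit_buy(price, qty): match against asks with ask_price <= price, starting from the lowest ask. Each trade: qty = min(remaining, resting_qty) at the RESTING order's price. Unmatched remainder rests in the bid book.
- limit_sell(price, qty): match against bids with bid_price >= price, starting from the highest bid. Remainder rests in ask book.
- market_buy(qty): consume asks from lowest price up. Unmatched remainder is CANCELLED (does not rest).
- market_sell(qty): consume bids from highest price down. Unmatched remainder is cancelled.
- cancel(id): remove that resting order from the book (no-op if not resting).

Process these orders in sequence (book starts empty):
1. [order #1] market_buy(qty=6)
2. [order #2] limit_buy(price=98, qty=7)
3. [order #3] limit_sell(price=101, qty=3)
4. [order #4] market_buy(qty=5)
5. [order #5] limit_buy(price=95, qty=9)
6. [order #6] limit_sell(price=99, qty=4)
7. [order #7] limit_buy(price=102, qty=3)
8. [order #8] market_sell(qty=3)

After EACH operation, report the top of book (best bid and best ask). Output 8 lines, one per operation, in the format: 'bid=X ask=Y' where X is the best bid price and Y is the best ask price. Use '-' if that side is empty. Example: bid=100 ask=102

After op 1 [order #1] market_buy(qty=6): fills=none; bids=[-] asks=[-]
After op 2 [order #2] limit_buy(price=98, qty=7): fills=none; bids=[#2:7@98] asks=[-]
After op 3 [order #3] limit_sell(price=101, qty=3): fills=none; bids=[#2:7@98] asks=[#3:3@101]
After op 4 [order #4] market_buy(qty=5): fills=#4x#3:3@101; bids=[#2:7@98] asks=[-]
After op 5 [order #5] limit_buy(price=95, qty=9): fills=none; bids=[#2:7@98 #5:9@95] asks=[-]
After op 6 [order #6] limit_sell(price=99, qty=4): fills=none; bids=[#2:7@98 #5:9@95] asks=[#6:4@99]
After op 7 [order #7] limit_buy(price=102, qty=3): fills=#7x#6:3@99; bids=[#2:7@98 #5:9@95] asks=[#6:1@99]
After op 8 [order #8] market_sell(qty=3): fills=#2x#8:3@98; bids=[#2:4@98 #5:9@95] asks=[#6:1@99]

Answer: bid=- ask=-
bid=98 ask=-
bid=98 ask=101
bid=98 ask=-
bid=98 ask=-
bid=98 ask=99
bid=98 ask=99
bid=98 ask=99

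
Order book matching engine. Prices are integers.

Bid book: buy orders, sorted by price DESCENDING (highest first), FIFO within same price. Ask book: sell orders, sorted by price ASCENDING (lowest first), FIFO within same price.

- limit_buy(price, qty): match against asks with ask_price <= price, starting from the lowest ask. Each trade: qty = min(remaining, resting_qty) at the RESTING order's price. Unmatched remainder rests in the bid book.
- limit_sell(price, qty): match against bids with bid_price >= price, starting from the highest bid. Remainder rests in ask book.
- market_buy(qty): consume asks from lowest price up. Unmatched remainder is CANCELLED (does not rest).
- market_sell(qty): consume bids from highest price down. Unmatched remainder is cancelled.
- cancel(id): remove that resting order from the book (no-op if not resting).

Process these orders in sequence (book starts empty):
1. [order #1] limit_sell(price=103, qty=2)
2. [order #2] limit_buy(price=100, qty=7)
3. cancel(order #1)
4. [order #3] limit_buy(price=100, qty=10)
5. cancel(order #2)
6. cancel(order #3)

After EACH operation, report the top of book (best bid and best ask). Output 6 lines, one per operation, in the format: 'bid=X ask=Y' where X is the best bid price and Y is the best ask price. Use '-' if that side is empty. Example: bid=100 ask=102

After op 1 [order #1] limit_sell(price=103, qty=2): fills=none; bids=[-] asks=[#1:2@103]
After op 2 [order #2] limit_buy(price=100, qty=7): fills=none; bids=[#2:7@100] asks=[#1:2@103]
After op 3 cancel(order #1): fills=none; bids=[#2:7@100] asks=[-]
After op 4 [order #3] limit_buy(price=100, qty=10): fills=none; bids=[#2:7@100 #3:10@100] asks=[-]
After op 5 cancel(order #2): fills=none; bids=[#3:10@100] asks=[-]
After op 6 cancel(order #3): fills=none; bids=[-] asks=[-]

Answer: bid=- ask=103
bid=100 ask=103
bid=100 ask=-
bid=100 ask=-
bid=100 ask=-
bid=- ask=-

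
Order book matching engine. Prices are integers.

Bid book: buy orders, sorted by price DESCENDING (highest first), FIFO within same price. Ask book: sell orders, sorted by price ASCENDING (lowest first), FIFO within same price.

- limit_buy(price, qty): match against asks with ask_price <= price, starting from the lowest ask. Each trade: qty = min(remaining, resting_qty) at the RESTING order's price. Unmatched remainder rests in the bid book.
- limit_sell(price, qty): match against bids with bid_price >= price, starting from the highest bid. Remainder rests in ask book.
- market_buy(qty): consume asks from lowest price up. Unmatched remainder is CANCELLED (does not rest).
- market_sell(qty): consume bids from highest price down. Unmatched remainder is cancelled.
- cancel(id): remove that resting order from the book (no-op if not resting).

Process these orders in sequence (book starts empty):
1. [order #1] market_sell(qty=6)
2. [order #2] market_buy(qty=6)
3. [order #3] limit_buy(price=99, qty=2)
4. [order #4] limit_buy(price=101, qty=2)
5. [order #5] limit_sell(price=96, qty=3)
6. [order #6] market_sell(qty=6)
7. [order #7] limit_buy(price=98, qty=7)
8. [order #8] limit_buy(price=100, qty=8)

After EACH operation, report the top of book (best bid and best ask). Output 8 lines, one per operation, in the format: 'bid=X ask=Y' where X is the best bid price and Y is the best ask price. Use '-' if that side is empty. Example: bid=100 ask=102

After op 1 [order #1] market_sell(qty=6): fills=none; bids=[-] asks=[-]
After op 2 [order #2] market_buy(qty=6): fills=none; bids=[-] asks=[-]
After op 3 [order #3] limit_buy(price=99, qty=2): fills=none; bids=[#3:2@99] asks=[-]
After op 4 [order #4] limit_buy(price=101, qty=2): fills=none; bids=[#4:2@101 #3:2@99] asks=[-]
After op 5 [order #5] limit_sell(price=96, qty=3): fills=#4x#5:2@101 #3x#5:1@99; bids=[#3:1@99] asks=[-]
After op 6 [order #6] market_sell(qty=6): fills=#3x#6:1@99; bids=[-] asks=[-]
After op 7 [order #7] limit_buy(price=98, qty=7): fills=none; bids=[#7:7@98] asks=[-]
After op 8 [order #8] limit_buy(price=100, qty=8): fills=none; bids=[#8:8@100 #7:7@98] asks=[-]

Answer: bid=- ask=-
bid=- ask=-
bid=99 ask=-
bid=101 ask=-
bid=99 ask=-
bid=- ask=-
bid=98 ask=-
bid=100 ask=-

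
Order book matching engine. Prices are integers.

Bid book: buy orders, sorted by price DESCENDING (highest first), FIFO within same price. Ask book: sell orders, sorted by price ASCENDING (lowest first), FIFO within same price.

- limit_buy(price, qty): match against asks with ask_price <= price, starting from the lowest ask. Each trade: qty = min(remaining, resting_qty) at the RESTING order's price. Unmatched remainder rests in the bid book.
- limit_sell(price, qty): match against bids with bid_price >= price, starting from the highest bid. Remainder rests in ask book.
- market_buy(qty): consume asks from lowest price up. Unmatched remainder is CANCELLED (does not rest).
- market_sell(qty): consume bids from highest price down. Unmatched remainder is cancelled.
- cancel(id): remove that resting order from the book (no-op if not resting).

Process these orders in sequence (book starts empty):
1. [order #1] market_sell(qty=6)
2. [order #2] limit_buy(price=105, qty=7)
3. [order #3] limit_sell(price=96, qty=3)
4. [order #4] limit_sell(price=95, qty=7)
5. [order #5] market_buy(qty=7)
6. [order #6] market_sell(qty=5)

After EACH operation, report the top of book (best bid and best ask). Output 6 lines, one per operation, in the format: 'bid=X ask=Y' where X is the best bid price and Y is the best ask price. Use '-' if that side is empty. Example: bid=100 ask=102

Answer: bid=- ask=-
bid=105 ask=-
bid=105 ask=-
bid=- ask=95
bid=- ask=-
bid=- ask=-

Derivation:
After op 1 [order #1] market_sell(qty=6): fills=none; bids=[-] asks=[-]
After op 2 [order #2] limit_buy(price=105, qty=7): fills=none; bids=[#2:7@105] asks=[-]
After op 3 [order #3] limit_sell(price=96, qty=3): fills=#2x#3:3@105; bids=[#2:4@105] asks=[-]
After op 4 [order #4] limit_sell(price=95, qty=7): fills=#2x#4:4@105; bids=[-] asks=[#4:3@95]
After op 5 [order #5] market_buy(qty=7): fills=#5x#4:3@95; bids=[-] asks=[-]
After op 6 [order #6] market_sell(qty=5): fills=none; bids=[-] asks=[-]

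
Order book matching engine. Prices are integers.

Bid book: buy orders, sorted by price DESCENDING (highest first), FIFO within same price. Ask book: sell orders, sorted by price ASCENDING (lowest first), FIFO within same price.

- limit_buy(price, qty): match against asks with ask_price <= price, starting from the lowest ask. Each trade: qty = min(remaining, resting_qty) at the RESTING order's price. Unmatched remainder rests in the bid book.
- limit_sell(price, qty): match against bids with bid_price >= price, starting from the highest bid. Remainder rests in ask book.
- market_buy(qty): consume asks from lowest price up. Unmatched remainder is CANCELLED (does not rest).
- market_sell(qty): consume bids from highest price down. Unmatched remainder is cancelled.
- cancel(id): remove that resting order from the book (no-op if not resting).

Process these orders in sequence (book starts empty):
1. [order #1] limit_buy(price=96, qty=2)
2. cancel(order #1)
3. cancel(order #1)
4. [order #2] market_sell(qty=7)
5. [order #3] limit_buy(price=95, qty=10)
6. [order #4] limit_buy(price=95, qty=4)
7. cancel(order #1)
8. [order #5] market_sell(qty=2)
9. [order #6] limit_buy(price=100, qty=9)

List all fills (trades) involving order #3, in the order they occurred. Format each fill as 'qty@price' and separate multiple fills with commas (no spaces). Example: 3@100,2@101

After op 1 [order #1] limit_buy(price=96, qty=2): fills=none; bids=[#1:2@96] asks=[-]
After op 2 cancel(order #1): fills=none; bids=[-] asks=[-]
After op 3 cancel(order #1): fills=none; bids=[-] asks=[-]
After op 4 [order #2] market_sell(qty=7): fills=none; bids=[-] asks=[-]
After op 5 [order #3] limit_buy(price=95, qty=10): fills=none; bids=[#3:10@95] asks=[-]
After op 6 [order #4] limit_buy(price=95, qty=4): fills=none; bids=[#3:10@95 #4:4@95] asks=[-]
After op 7 cancel(order #1): fills=none; bids=[#3:10@95 #4:4@95] asks=[-]
After op 8 [order #5] market_sell(qty=2): fills=#3x#5:2@95; bids=[#3:8@95 #4:4@95] asks=[-]
After op 9 [order #6] limit_buy(price=100, qty=9): fills=none; bids=[#6:9@100 #3:8@95 #4:4@95] asks=[-]

Answer: 2@95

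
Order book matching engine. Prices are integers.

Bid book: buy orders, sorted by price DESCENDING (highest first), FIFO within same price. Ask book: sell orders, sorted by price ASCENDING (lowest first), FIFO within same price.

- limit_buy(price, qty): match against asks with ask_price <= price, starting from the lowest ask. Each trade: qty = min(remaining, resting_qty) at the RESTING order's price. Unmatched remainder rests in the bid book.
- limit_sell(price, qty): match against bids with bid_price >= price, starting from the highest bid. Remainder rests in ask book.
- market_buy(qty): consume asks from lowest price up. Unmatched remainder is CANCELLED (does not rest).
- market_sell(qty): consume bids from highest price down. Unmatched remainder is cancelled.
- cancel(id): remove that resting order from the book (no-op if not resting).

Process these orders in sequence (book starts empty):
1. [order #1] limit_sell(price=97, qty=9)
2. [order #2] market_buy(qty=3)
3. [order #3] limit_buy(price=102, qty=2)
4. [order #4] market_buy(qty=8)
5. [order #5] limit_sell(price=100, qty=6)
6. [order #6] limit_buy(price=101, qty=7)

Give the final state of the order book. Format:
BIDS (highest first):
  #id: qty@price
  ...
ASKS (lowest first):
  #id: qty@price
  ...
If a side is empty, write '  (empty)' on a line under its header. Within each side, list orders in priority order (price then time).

Answer: BIDS (highest first):
  #6: 1@101
ASKS (lowest first):
  (empty)

Derivation:
After op 1 [order #1] limit_sell(price=97, qty=9): fills=none; bids=[-] asks=[#1:9@97]
After op 2 [order #2] market_buy(qty=3): fills=#2x#1:3@97; bids=[-] asks=[#1:6@97]
After op 3 [order #3] limit_buy(price=102, qty=2): fills=#3x#1:2@97; bids=[-] asks=[#1:4@97]
After op 4 [order #4] market_buy(qty=8): fills=#4x#1:4@97; bids=[-] asks=[-]
After op 5 [order #5] limit_sell(price=100, qty=6): fills=none; bids=[-] asks=[#5:6@100]
After op 6 [order #6] limit_buy(price=101, qty=7): fills=#6x#5:6@100; bids=[#6:1@101] asks=[-]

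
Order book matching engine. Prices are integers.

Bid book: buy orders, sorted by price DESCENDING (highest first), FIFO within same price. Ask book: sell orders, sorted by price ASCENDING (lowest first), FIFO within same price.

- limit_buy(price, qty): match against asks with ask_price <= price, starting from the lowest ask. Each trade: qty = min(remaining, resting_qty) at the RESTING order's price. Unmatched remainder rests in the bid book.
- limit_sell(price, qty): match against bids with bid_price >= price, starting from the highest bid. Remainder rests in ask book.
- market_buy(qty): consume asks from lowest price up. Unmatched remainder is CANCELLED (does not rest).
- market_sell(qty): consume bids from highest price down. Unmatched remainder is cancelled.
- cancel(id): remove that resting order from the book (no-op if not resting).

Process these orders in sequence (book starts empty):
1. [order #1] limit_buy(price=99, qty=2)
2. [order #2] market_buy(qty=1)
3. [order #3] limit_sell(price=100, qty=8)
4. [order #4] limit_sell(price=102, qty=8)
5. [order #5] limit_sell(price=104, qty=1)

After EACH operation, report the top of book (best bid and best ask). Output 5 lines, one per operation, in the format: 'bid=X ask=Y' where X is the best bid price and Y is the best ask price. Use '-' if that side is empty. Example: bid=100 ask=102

Answer: bid=99 ask=-
bid=99 ask=-
bid=99 ask=100
bid=99 ask=100
bid=99 ask=100

Derivation:
After op 1 [order #1] limit_buy(price=99, qty=2): fills=none; bids=[#1:2@99] asks=[-]
After op 2 [order #2] market_buy(qty=1): fills=none; bids=[#1:2@99] asks=[-]
After op 3 [order #3] limit_sell(price=100, qty=8): fills=none; bids=[#1:2@99] asks=[#3:8@100]
After op 4 [order #4] limit_sell(price=102, qty=8): fills=none; bids=[#1:2@99] asks=[#3:8@100 #4:8@102]
After op 5 [order #5] limit_sell(price=104, qty=1): fills=none; bids=[#1:2@99] asks=[#3:8@100 #4:8@102 #5:1@104]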